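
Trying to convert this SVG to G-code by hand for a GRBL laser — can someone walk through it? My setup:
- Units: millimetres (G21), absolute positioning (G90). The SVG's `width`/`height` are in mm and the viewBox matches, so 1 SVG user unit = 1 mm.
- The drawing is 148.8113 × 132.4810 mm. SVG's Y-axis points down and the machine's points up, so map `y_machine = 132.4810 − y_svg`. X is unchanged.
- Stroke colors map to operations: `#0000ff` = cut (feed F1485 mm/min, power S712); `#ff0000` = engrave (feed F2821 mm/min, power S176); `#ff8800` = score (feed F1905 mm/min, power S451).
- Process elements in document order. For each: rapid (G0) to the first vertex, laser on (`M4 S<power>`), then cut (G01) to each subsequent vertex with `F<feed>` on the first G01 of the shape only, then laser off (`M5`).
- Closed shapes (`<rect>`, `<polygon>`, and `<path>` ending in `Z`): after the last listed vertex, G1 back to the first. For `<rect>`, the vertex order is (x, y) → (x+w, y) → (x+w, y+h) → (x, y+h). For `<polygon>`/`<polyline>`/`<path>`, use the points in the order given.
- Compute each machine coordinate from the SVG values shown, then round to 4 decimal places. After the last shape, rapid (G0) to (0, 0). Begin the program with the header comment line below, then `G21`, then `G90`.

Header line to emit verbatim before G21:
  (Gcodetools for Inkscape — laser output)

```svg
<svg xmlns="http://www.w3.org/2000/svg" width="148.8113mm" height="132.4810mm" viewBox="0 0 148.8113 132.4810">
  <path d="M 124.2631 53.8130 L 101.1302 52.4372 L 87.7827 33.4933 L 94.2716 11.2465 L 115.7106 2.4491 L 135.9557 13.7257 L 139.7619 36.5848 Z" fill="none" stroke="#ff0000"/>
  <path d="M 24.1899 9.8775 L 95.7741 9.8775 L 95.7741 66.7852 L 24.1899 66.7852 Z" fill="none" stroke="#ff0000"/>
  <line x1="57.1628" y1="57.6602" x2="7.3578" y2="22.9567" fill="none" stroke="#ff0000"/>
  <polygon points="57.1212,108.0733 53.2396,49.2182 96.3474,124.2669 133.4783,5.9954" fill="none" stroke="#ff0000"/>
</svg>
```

(Gcodetools for Inkscape — laser output)
G21
G90
G0 X124.2631 Y78.6680
M4 S176
G01 X101.1302 Y80.0438 F2821
G01 X87.7827 Y98.9877
G01 X94.2716 Y121.2345
G01 X115.7106 Y130.0319
G01 X135.9557 Y118.7553
G01 X139.7619 Y95.8962
G01 X124.2631 Y78.6680
M5
G0 X24.1899 Y122.6035
M4 S176
G01 X95.7741 Y122.6035 F2821
G01 X95.7741 Y65.6958
G01 X24.1899 Y65.6958
G01 X24.1899 Y122.6035
M5
G0 X57.1628 Y74.8208
M4 S176
G01 X7.3578 Y109.5243 F2821
M5
G0 X57.1212 Y24.4077
M4 S176
G01 X53.2396 Y83.2628 F2821
G01 X96.3474 Y8.2141
G01 X133.4783 Y126.4856
G01 X57.1212 Y24.4077
M5
G0 X0.0000 Y0.0000

Since the viewBox matches the mm dimensions, user units are millimetres directly. The only transform is the Y-flip y_m = 132.4810 − y_svg.

Shape 1 is a regular polygon drawn with `<path>`. Its stroke #ff0000 means engrave at S176, F2821. After flipping Y the toolpath is (124.2631,78.6680) → (101.1302,80.0438) → (87.7827,98.9877) → (94.2716,121.2345) → (115.7106,130.0319) → (135.9557,118.7553) → (139.7619,95.8962) → (124.2631,78.6680), returning to the start.

Shape 2 is a rectangle drawn with `<path>`. Its stroke #ff0000 means engrave at S176, F2821. After flipping Y the toolpath is (24.1899,122.6035) → (95.7741,122.6035) → (95.7741,65.6958) → (24.1899,65.6958) → (24.1899,122.6035), returning to the start.

Shape 3 is a line segment drawn with `<line>`. Its stroke #ff0000 means engrave at S176, F2821. After flipping Y the toolpath is (57.1628,74.8208) → (7.3578,109.5243).

Shape 4 is a closed polygon drawn with `<polygon>`. Its stroke #ff0000 means engrave at S176, F2821. After flipping Y the toolpath is (57.1212,24.4077) → (53.2396,83.2628) → (96.3474,8.2141) → (133.4783,126.4856) → (57.1212,24.4077), returning to the start.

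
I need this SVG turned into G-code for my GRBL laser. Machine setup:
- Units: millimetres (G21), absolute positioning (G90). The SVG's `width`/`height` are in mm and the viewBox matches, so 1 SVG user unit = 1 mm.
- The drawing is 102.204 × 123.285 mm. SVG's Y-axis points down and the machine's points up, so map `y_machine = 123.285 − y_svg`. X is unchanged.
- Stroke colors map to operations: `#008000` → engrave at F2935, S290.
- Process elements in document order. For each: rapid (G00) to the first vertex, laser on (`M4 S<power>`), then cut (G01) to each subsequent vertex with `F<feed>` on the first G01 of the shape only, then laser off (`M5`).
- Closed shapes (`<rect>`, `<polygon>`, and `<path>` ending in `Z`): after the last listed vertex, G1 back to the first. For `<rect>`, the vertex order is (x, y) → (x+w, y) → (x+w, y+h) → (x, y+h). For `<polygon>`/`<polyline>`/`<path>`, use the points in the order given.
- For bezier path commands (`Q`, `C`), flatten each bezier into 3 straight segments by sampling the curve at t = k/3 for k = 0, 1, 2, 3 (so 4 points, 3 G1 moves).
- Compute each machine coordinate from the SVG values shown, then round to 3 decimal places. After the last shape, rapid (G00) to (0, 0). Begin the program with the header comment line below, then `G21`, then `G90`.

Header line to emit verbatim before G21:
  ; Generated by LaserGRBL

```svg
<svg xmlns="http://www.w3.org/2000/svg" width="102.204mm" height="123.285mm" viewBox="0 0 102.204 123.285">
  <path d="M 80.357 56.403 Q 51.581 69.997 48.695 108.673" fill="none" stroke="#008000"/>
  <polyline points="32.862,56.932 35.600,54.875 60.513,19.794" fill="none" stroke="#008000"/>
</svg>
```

Since the viewBox matches the mm dimensions, user units are millimetres directly. The only transform is the Y-flip y_m = 123.285 − y_svg.

Shape 1 is a quadratic bezier drawn with `<path>`. Its stroke #008000 means engrave at S290, F2935. After flipping Y the toolpath is (80.357,66.882) → (64.050,55.032) → (53.496,37.609) → (48.695,14.612).

Shape 2 is a open polyline drawn with `<polyline>`. Its stroke #008000 means engrave at S290, F2935. After flipping Y the toolpath is (32.862,66.353) → (35.600,68.410) → (60.513,103.491).

; Generated by LaserGRBL
G21
G90
G00 X80.357 Y66.882
M4 S290
G01 X64.050 Y55.032 F2935
G01 X53.496 Y37.609
G01 X48.695 Y14.612
M5
G00 X32.862 Y66.353
M4 S290
G01 X35.600 Y68.410 F2935
G01 X60.513 Y103.491
M5
G00 X0.000 Y0.000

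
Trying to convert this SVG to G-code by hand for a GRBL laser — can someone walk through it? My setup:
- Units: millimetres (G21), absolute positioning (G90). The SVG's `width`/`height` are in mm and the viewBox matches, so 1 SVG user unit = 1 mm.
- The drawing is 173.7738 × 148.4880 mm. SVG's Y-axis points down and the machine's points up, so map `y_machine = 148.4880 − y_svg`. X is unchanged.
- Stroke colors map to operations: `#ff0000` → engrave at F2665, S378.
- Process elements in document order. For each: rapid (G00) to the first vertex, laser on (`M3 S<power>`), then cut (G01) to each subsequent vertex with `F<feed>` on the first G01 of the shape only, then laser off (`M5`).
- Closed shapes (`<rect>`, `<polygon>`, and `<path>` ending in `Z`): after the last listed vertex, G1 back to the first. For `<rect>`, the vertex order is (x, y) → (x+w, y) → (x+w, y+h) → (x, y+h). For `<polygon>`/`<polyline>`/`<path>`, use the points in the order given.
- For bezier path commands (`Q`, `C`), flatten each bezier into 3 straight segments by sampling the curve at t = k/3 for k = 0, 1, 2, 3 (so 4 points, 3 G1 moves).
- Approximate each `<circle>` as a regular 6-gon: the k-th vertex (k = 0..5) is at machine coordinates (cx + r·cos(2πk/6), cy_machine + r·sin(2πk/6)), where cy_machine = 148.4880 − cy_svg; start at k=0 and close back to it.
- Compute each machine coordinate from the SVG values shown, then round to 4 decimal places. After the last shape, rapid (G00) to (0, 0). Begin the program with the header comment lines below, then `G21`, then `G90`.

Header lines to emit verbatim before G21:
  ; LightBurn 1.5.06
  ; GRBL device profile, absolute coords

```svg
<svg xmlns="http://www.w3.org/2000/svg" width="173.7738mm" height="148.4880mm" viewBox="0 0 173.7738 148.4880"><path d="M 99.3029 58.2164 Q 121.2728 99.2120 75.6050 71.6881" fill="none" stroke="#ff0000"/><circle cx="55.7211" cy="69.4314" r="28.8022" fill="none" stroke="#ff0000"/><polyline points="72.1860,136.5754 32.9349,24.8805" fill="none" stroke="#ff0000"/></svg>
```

1 u = 1 mm; y_m = 148.4880 − y.

[1] `<path>` quadratic bezier, #ff0000→engrave S378 F2665: (99.3029,90.2716) → (106.4342,70.5545) → (98.5349,66.0639) → (75.6050,76.7999)

[2] `<circle>` circle, #ff0000→engrave S378 F2665: (84.5233,79.0566) → (70.1222,104.0000) → (41.3200,104.0000) → (26.9189,79.0566) → (41.3200,54.1132) → (70.1222,54.1132) → (84.5233,79.0566) (closed)

[3] `<polyline>` line segment, #ff0000→engrave S378 F2665: (72.1860,11.9126) → (32.9349,123.6075)

; LightBurn 1.5.06
; GRBL device profile, absolute coords
G21
G90
G00 X99.3029 Y90.2716
M3 S378
G01 X106.4342 Y70.5545 F2665
G01 X98.5349 Y66.0639
G01 X75.6050 Y76.7999
M5
G00 X84.5233 Y79.0566
M3 S378
G01 X70.1222 Y104.0000 F2665
G01 X41.3200 Y104.0000
G01 X26.9189 Y79.0566
G01 X41.3200 Y54.1132
G01 X70.1222 Y54.1132
G01 X84.5233 Y79.0566
M5
G00 X72.1860 Y11.9126
M3 S378
G01 X32.9349 Y123.6075 F2665
M5
G00 X0.0000 Y0.0000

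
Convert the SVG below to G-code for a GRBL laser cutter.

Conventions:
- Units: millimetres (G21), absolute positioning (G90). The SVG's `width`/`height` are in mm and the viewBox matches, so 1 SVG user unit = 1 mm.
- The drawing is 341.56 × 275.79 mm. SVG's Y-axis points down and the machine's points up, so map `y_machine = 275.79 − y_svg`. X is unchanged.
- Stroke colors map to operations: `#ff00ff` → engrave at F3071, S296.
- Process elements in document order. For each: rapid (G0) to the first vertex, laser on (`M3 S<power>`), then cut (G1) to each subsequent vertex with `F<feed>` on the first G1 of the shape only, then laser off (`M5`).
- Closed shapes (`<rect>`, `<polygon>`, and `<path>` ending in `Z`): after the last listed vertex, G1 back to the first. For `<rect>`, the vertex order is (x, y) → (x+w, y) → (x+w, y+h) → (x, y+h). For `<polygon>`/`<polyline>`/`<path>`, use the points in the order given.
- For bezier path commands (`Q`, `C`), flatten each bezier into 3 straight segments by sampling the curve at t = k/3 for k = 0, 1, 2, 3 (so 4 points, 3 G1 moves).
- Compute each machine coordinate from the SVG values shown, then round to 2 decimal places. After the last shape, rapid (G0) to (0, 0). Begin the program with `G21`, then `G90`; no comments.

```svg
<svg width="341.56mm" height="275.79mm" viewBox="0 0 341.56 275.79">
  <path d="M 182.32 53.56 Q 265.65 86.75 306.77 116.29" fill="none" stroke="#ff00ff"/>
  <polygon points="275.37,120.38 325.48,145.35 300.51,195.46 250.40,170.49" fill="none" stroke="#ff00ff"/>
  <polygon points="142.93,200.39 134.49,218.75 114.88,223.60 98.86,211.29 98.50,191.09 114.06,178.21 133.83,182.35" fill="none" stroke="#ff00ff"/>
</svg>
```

Since the viewBox matches the mm dimensions, user units are millimetres directly. The only transform is the Y-flip y_m = 275.79 − y_svg.

Shape 1 is a quadratic bezier drawn with `<path>`. Its stroke #ff00ff means engrave at S296, F3071. After flipping Y the toolpath is (182.32,222.23) → (233.18,200.51) → (274.67,179.60) → (306.77,159.50).

Shape 2 is a regular polygon drawn with `<polygon>`. Its stroke #ff00ff means engrave at S296, F3071. After flipping Y the toolpath is (275.37,155.41) → (325.48,130.44) → (300.51,80.33) → (250.40,105.30) → (275.37,155.41), returning to the start.

Shape 3 is a regular polygon drawn with `<polygon>`. Its stroke #ff00ff means engrave at S296, F3071. After flipping Y the toolpath is (142.93,75.40) → (134.49,57.04) → (114.88,52.19) → (98.86,64.50) → (98.50,84.70) → (114.06,97.58) → (133.83,93.44) → (142.93,75.40), returning to the start.

G21
G90
G0 X182.32 Y222.23
M3 S296
G1 X233.18 Y200.51 F3071
G1 X274.67 Y179.60
G1 X306.77 Y159.50
M5
G0 X275.37 Y155.41
M3 S296
G1 X325.48 Y130.44 F3071
G1 X300.51 Y80.33
G1 X250.40 Y105.30
G1 X275.37 Y155.41
M5
G0 X142.93 Y75.40
M3 S296
G1 X134.49 Y57.04 F3071
G1 X114.88 Y52.19
G1 X98.86 Y64.50
G1 X98.50 Y84.70
G1 X114.06 Y97.58
G1 X133.83 Y93.44
G1 X142.93 Y75.40
M5
G0 X0.00 Y0.00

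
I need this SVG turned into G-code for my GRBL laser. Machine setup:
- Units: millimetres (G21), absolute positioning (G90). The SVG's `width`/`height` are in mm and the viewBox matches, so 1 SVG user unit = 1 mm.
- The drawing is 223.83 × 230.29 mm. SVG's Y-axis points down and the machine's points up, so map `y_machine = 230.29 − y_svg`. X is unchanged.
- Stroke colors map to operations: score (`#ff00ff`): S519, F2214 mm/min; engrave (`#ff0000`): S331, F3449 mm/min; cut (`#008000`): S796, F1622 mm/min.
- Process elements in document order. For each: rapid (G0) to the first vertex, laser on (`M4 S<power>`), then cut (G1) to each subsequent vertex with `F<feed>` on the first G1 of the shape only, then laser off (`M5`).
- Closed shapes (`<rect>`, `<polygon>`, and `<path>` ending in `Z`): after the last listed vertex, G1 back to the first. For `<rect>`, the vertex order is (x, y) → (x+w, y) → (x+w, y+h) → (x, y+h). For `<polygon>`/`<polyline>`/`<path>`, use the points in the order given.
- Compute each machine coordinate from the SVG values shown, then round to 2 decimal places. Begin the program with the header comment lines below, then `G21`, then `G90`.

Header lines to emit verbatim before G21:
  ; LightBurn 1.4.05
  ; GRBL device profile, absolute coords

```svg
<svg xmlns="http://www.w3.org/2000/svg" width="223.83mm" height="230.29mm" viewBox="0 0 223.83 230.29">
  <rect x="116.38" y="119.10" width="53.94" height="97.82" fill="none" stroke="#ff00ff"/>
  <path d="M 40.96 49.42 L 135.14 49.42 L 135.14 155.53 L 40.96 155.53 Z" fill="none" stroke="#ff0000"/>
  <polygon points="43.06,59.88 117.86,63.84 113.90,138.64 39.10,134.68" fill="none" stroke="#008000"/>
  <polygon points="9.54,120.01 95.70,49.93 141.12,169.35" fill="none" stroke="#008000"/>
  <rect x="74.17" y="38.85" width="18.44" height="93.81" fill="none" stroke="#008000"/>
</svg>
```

1 u = 1 mm; y_m = 230.29 − y.

[1] `<rect>` rectangle, #ff00ff→score S519 F2214: (116.38,111.19) → (170.32,111.19) → (170.32,13.37) → (116.38,13.37) → (116.38,111.19) (closed)

[2] `<path>` rectangle, #ff0000→engrave S331 F3449: (40.96,180.87) → (135.14,180.87) → (135.14,74.76) → (40.96,74.76) → (40.96,180.87) (closed)

[3] `<polygon>` regular polygon, #008000→cut S796 F1622: (43.06,170.41) → (117.86,166.45) → (113.90,91.65) → (39.10,95.61) → (43.06,170.41) (closed)

[4] `<polygon>` closed polygon, #008000→cut S796 F1622: (9.54,110.28) → (95.70,180.36) → (141.12,60.94) → (9.54,110.28) (closed)

[5] `<rect>` rectangle, #008000→cut S796 F1622: (74.17,191.44) → (92.61,191.44) → (92.61,97.63) → (74.17,97.63) → (74.17,191.44) (closed)

; LightBurn 1.4.05
; GRBL device profile, absolute coords
G21
G90
G0 X116.38 Y111.19
M4 S519
G1 X170.32 Y111.19 F2214
G1 X170.32 Y13.37
G1 X116.38 Y13.37
G1 X116.38 Y111.19
M5
G0 X40.96 Y180.87
M4 S331
G1 X135.14 Y180.87 F3449
G1 X135.14 Y74.76
G1 X40.96 Y74.76
G1 X40.96 Y180.87
M5
G0 X43.06 Y170.41
M4 S796
G1 X117.86 Y166.45 F1622
G1 X113.90 Y91.65
G1 X39.10 Y95.61
G1 X43.06 Y170.41
M5
G0 X9.54 Y110.28
M4 S796
G1 X95.70 Y180.36 F1622
G1 X141.12 Y60.94
G1 X9.54 Y110.28
M5
G0 X74.17 Y191.44
M4 S796
G1 X92.61 Y191.44 F1622
G1 X92.61 Y97.63
G1 X74.17 Y97.63
G1 X74.17 Y191.44
M5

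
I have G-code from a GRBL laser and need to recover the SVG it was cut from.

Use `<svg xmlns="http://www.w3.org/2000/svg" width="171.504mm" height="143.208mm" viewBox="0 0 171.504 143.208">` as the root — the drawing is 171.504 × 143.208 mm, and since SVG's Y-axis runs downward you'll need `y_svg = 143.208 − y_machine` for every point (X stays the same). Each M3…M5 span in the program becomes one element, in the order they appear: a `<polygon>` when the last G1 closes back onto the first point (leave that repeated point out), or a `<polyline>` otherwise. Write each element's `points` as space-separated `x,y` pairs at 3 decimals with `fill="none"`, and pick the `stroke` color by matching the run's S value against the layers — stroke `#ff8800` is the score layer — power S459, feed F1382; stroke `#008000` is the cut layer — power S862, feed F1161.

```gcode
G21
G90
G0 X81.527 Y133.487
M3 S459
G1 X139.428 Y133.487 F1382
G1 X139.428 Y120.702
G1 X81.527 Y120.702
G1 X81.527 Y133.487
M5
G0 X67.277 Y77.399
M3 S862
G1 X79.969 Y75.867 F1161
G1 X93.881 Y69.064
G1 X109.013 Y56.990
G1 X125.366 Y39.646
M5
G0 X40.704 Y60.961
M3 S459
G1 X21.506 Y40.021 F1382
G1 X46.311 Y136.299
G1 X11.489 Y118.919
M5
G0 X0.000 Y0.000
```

<svg xmlns="http://www.w3.org/2000/svg" width="171.504mm" height="143.208mm" viewBox="0 0 171.504 143.208">
  <polygon points="81.527,9.721 139.428,9.721 139.428,22.506 81.527,22.506" fill="none" stroke="#ff8800"/>
  <polyline points="67.277,65.809 79.969,67.341 93.881,74.144 109.013,86.218 125.366,103.562" fill="none" stroke="#008000"/>
  <polyline points="40.704,82.247 21.506,103.187 46.311,6.909 11.489,24.289" fill="none" stroke="#ff8800"/>
</svg>

Machine Y-up, SVG Y-down with viewBox height 143.208, so y_svg = 143.208 − y_machine; X carries over.

Run 1: the run's S459 means `#ff8800` (score). The run returns to its start, so emit a `<polygon>` with points (Y-flipped): 81.527,9.721 139.428,9.721 139.428,22.506 81.527,22.506.

Run 2: the run's S862 means `#008000` (cut). The run is open, so emit a `<polyline>` with points (Y-flipped): 67.277,65.809 79.969,67.341 93.881,74.144 109.013,86.218 125.366,103.562.

Run 3: power S459 maps to stroke `#ff8800` (score). The run is open, so emit a `<polyline>` with points (Y-flipped): 40.704,82.247 21.506,103.187 46.311,6.909 11.489,24.289.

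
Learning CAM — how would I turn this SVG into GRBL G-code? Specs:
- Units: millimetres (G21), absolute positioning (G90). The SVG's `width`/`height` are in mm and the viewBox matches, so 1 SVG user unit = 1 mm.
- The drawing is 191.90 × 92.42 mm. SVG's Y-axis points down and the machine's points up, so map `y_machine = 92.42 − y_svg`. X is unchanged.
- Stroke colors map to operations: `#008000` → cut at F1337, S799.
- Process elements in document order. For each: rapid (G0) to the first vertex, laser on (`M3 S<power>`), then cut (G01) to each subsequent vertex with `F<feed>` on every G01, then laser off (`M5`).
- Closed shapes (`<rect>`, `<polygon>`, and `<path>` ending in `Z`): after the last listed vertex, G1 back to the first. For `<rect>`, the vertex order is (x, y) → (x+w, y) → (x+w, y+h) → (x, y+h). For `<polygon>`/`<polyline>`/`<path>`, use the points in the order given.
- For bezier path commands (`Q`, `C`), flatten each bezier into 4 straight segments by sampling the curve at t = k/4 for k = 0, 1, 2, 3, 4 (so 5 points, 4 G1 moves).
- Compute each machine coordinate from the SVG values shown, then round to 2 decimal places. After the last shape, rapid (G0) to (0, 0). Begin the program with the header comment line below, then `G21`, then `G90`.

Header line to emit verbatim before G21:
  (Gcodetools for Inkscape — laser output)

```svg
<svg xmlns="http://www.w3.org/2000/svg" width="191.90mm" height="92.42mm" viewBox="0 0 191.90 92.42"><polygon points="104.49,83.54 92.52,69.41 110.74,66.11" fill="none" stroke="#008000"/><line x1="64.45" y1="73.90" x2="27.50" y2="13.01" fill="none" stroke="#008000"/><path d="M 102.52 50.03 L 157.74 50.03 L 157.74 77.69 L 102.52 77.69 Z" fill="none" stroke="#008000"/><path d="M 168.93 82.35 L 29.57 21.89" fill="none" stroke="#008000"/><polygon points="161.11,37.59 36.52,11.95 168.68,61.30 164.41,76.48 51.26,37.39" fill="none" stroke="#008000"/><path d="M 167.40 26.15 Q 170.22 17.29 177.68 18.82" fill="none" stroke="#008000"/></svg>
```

(Gcodetools for Inkscape — laser output)
G21
G90
G0 X104.49 Y8.88
M3 S799
G01 X92.52 Y23.01 F1337
G01 X110.74 Y26.31 F1337
G01 X104.49 Y8.88 F1337
M5
G0 X64.45 Y18.52
M3 S799
G01 X27.50 Y79.41 F1337
M5
G0 X102.52 Y42.39
M3 S799
G01 X157.74 Y42.39 F1337
G01 X157.74 Y14.73 F1337
G01 X102.52 Y14.73 F1337
G01 X102.52 Y42.39 F1337
M5
G0 X168.93 Y10.07
M3 S799
G01 X29.57 Y70.53 F1337
M5
G0 X161.11 Y54.83
M3 S799
G01 X36.52 Y80.47 F1337
G01 X168.68 Y31.12 F1337
G01 X164.41 Y15.94 F1337
G01 X51.26 Y55.03 F1337
G01 X161.11 Y54.83 F1337
M5
G0 X167.40 Y66.27
M3 S799
G01 X169.10 Y70.05 F1337
G01 X171.38 Y72.53 F1337
G01 X174.24 Y73.72 F1337
G01 X177.68 Y73.60 F1337
M5
G0 X0.00 Y0.00

viewBox `0 0 191.90 92.42` with mm width/height → 1 unit = 1 mm. Flip: y_m = 92.42 − y_svg.

**Shape 1** — `<polygon>` regular polygon, stroke `#008000` → cut (S799, F1337). Machine vertices: (104.49,8.88) → (92.52,23.01) → (110.74,26.31) → (104.49,8.88). Closed: final G1 returns to the first vertex.

**Shape 2** — `<line>` line segment, stroke `#008000` → cut (S799, F1337). Machine vertices: (64.45,18.52) → (27.50,79.41). Open path.

**Shape 3** — `<path>` rectangle, stroke `#008000` → cut (S799, F1337). Machine vertices: (102.52,42.39) → (157.74,42.39) → (157.74,14.73) → (102.52,14.73) → (102.52,42.39). Closed: final G1 returns to the first vertex.

**Shape 4** — `<path>` line segment, stroke `#008000` → cut (S799, F1337). Machine vertices: (168.93,10.07) → (29.57,70.53). Open path.

**Shape 5** — `<polygon>` closed polygon, stroke `#008000` → cut (S799, F1337). Machine vertices: (161.11,54.83) → (36.52,80.47) → (168.68,31.12) → (164.41,15.94) → (51.26,55.03) → (161.11,54.83). Closed: final G1 returns to the first vertex.

**Shape 6** — `<path>` quadratic bezier, stroke `#008000` → cut (S799, F1337). Control points (SVG): P0=(167.40,26.15), P1=(170.22,17.29), P2=(177.68,18.82); sampled at t=k/4. Machine vertices: (167.40,66.27) → (169.10,70.05) → (171.38,72.53) → (174.24,73.72) → (177.68,73.60). Open path.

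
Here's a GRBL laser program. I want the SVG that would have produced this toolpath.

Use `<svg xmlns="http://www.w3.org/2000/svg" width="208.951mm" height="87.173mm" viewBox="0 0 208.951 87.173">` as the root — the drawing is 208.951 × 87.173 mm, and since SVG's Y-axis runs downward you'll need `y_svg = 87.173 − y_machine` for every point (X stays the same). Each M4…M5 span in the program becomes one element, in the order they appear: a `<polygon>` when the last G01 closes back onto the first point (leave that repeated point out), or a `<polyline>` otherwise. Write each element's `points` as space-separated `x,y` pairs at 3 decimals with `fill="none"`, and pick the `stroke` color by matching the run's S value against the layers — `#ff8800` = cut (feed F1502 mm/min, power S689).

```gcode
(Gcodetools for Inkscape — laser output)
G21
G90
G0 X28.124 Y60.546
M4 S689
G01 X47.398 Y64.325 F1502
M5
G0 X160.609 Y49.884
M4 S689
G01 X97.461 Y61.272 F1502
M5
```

Machine Y-up, SVG Y-down with viewBox height 87.173, so y_svg = 87.173 − y_machine; X carries over. Every run uses S689, so all elements get stroke `#ff8800` (cut).

Run 1: The run is open, so emit a `<polyline>` with points (Y-flipped): 28.124,26.627 47.398,22.848.

Run 2: The run is open, so emit a `<polyline>` with points (Y-flipped): 160.609,37.289 97.461,25.901.

<svg xmlns="http://www.w3.org/2000/svg" width="208.951mm" height="87.173mm" viewBox="0 0 208.951 87.173">
  <polyline points="28.124,26.627 47.398,22.848" fill="none" stroke="#ff8800"/>
  <polyline points="160.609,37.289 97.461,25.901" fill="none" stroke="#ff8800"/>
</svg>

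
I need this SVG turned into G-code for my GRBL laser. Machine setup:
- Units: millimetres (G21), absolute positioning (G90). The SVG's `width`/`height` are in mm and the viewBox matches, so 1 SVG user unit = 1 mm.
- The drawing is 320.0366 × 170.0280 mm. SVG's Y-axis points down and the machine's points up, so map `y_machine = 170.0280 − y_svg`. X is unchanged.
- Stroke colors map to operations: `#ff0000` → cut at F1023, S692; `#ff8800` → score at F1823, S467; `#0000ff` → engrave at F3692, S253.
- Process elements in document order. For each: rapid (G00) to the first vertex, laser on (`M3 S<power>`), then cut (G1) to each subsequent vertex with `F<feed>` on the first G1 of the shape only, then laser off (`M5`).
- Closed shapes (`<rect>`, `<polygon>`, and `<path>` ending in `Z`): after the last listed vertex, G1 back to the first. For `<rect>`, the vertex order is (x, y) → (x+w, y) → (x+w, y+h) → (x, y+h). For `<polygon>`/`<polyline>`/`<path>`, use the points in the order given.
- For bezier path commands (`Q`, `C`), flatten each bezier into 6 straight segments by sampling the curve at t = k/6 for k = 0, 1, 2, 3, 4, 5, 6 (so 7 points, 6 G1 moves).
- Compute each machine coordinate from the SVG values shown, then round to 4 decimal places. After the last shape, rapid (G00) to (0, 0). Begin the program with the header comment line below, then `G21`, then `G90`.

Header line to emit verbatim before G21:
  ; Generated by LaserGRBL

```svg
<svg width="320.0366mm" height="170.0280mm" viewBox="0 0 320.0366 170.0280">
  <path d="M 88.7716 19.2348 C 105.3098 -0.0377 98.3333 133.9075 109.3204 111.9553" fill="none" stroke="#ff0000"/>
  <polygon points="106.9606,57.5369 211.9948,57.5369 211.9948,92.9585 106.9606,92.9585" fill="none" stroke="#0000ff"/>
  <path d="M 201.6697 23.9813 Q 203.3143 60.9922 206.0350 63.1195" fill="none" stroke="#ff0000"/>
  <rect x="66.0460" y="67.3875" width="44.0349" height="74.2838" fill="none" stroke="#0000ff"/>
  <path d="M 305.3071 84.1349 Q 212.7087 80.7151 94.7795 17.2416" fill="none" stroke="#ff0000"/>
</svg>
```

1 u = 1 mm; y_m = 170.0280 − y.

[1] `<path>` cubic bezier, #ff0000→cut S692 F1023: (88.7716,150.7932) → (95.2732,149.0924) → (99.0078,130.4418) → (101.1277,103.4281) → (102.7849,76.6376) → (105.1318,58.6570) → (109.3204,58.0727)

[2] `<polygon>` rectangle, #0000ff→engrave S253 F3692: (106.9606,112.4911) → (211.9948,112.4911) → (211.9948,77.0695) → (106.9606,77.0695) → (106.9606,112.4911) (closed)

[3] `<path>` quadratic bezier, #ff0000→cut S692 F1023: (201.6697,146.0467) → (202.2478,134.6787) → (202.8857,125.2487) → (203.5833,117.7567) → (204.3408,112.2027) → (205.1580,108.5866) → (206.0350,106.9085)

[4] `<rect>` rectangle, #0000ff→engrave S253 F3692: (66.0460,102.6405) → (110.0809,102.6405) → (110.0809,28.3567) → (66.0460,28.3567) → (66.0460,102.6405) (closed)

[5] `<path>` quadratic bezier, #ff0000→cut S692 F1023: (305.3071,85.8931) → (273.7373,88.7012) → (240.7603,94.8456) → (206.3760,104.3263) → (170.5844,117.1434) → (133.3856,133.2967) → (94.7795,152.7864)

; Generated by LaserGRBL
G21
G90
G00 X88.7716 Y150.7932
M3 S692
G1 X95.2732 Y149.0924 F1023
G1 X99.0078 Y130.4418
G1 X101.1277 Y103.4281
G1 X102.7849 Y76.6376
G1 X105.1318 Y58.6570
G1 X109.3204 Y58.0727
M5
G00 X106.9606 Y112.4911
M3 S253
G1 X211.9948 Y112.4911 F3692
G1 X211.9948 Y77.0695
G1 X106.9606 Y77.0695
G1 X106.9606 Y112.4911
M5
G00 X201.6697 Y146.0467
M3 S692
G1 X202.2478 Y134.6787 F1023
G1 X202.8857 Y125.2487
G1 X203.5833 Y117.7567
G1 X204.3408 Y112.2027
G1 X205.1580 Y108.5866
G1 X206.0350 Y106.9085
M5
G00 X66.0460 Y102.6405
M3 S253
G1 X110.0809 Y102.6405 F3692
G1 X110.0809 Y28.3567
G1 X66.0460 Y28.3567
G1 X66.0460 Y102.6405
M5
G00 X305.3071 Y85.8931
M3 S692
G1 X273.7373 Y88.7012 F1023
G1 X240.7603 Y94.8456
G1 X206.3760 Y104.3263
G1 X170.5844 Y117.1434
G1 X133.3856 Y133.2967
G1 X94.7795 Y152.7864
M5
G00 X0.0000 Y0.0000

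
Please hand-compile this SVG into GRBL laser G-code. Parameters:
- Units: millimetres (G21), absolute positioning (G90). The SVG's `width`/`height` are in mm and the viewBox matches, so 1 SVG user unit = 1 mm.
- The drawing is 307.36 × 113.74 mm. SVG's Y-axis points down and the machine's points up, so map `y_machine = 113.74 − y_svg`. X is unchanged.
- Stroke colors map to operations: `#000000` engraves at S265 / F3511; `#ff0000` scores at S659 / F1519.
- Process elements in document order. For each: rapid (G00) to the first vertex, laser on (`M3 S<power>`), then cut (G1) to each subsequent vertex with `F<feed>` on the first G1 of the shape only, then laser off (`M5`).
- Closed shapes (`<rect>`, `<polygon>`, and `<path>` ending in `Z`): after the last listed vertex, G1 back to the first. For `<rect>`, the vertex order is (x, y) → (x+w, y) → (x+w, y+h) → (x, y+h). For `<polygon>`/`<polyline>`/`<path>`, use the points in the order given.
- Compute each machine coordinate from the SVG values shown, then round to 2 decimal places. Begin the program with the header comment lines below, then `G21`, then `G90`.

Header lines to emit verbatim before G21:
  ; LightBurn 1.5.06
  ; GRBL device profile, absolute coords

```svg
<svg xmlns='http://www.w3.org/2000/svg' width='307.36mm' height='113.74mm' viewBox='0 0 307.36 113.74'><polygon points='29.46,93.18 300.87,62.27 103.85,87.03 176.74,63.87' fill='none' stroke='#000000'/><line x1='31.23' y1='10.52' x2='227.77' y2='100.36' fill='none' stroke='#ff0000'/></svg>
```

; LightBurn 1.5.06
; GRBL device profile, absolute coords
G21
G90
G00 X29.46 Y20.56
M3 S265
G1 X300.87 Y51.47 F3511
G1 X103.85 Y26.71
G1 X176.74 Y49.87
G1 X29.46 Y20.56
M5
G00 X31.23 Y103.22
M3 S659
G1 X227.77 Y13.38 F1519
M5

Since the viewBox matches the mm dimensions, user units are millimetres directly. The only transform is the Y-flip y_m = 113.74 − y_svg.

Shape 1 is a closed polygon drawn with `<polygon>`. Its stroke #000000 means engrave at S265, F3511. After flipping Y the toolpath is (29.46,20.56) → (300.87,51.47) → (103.85,26.71) → (176.74,49.87) → (29.46,20.56), returning to the start.

Shape 2 is a line segment drawn with `<line>`. Its stroke #ff0000 means score at S659, F1519. After flipping Y the toolpath is (31.23,103.22) → (227.77,13.38).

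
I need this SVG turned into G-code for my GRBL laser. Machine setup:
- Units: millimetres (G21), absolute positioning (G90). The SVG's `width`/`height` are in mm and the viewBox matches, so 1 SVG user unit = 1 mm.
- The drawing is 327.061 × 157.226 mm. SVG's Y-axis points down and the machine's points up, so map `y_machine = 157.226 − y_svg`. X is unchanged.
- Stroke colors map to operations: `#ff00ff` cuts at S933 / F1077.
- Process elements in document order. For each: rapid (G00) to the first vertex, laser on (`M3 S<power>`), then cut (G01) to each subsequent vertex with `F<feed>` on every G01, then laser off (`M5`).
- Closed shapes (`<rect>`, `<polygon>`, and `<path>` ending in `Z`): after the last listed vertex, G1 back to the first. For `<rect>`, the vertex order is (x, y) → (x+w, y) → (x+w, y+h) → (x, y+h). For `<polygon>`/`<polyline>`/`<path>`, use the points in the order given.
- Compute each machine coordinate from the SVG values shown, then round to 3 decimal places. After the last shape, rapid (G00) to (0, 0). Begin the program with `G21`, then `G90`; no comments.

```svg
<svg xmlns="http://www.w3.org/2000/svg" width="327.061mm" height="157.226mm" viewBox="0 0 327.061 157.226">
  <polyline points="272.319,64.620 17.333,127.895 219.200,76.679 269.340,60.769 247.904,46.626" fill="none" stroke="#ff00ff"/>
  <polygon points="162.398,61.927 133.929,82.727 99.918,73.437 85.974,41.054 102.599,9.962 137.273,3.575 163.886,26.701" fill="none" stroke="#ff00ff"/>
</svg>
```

1 u = 1 mm; y_m = 157.226 − y.

[1] `<polyline>` open polyline, #ff00ff→cut S933 F1077: (272.319,92.606) → (17.333,29.331) → (219.200,80.547) → (269.340,96.457) → (247.904,110.600)

[2] `<polygon>` regular polygon, #ff00ff→cut S933 F1077: (162.398,95.299) → (133.929,74.499) → (99.918,83.789) → (85.974,116.172) → (102.599,147.264) → (137.273,153.651) → (163.886,130.525) → (162.398,95.299) (closed)

G21
G90
G00 X272.319 Y92.606
M3 S933
G01 X17.333 Y29.331 F1077
G01 X219.200 Y80.547 F1077
G01 X269.340 Y96.457 F1077
G01 X247.904 Y110.600 F1077
M5
G00 X162.398 Y95.299
M3 S933
G01 X133.929 Y74.499 F1077
G01 X99.918 Y83.789 F1077
G01 X85.974 Y116.172 F1077
G01 X102.599 Y147.264 F1077
G01 X137.273 Y153.651 F1077
G01 X163.886 Y130.525 F1077
G01 X162.398 Y95.299 F1077
M5
G00 X0.000 Y0.000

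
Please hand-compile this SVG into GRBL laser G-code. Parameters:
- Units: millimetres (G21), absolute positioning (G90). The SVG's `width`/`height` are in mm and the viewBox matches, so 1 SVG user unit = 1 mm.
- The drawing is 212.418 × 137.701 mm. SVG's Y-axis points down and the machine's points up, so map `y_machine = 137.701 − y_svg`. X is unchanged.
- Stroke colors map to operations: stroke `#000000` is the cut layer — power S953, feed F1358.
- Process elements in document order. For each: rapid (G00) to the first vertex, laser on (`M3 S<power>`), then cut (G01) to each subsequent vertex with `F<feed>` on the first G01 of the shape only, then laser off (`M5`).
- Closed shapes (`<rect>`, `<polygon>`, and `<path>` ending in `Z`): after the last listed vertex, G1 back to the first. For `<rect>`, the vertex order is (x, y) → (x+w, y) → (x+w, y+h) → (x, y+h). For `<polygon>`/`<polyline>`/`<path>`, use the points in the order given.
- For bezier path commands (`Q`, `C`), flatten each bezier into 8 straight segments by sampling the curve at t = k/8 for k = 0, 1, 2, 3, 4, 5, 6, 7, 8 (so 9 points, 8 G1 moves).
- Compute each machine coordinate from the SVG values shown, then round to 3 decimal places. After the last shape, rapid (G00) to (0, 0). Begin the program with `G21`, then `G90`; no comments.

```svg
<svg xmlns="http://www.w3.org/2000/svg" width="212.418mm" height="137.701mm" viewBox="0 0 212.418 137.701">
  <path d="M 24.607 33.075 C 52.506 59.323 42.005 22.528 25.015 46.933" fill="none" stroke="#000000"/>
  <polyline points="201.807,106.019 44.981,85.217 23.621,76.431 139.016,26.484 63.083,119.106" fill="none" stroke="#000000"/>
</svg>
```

G21
G90
G00 X24.607 Y104.626
M3 S953
G01 X33.331 Y97.495 F1358
G01 X38.830 Y94.819
G01 X41.476 Y95.141
G01 X41.644 Y97.006
G01 X39.708 Y98.957
G01 X36.042 Y99.538
G01 X31.020 Y97.294
G01 X25.015 Y90.768
M5
G00 X201.807 Y31.682
M3 S953
G01 X44.981 Y52.484 F1358
G01 X23.621 Y61.270
G01 X139.016 Y111.217
G01 X63.083 Y18.595
M5
G00 X0.000 Y0.000

viewBox `0 0 212.418 137.701` with mm width/height → 1 unit = 1 mm. Flip: y_m = 137.701 − y_svg.

**Shape 1** — `<path>` cubic bezier, stroke `#000000` → cut (S953, F1358). Control points (SVG): P0=(24.607,33.075), P1=(52.506,59.323), P2=(42.005,22.528), P3=(25.015,46.933); sampled at t=k/8. Machine vertices: (24.607,104.626) → (33.331,97.495) → (38.830,94.819) → (41.476,95.141) → (41.644,97.006) → (39.708,98.957) → (36.042,99.538) → (31.020,97.294) → (25.015,90.768). Open path.

**Shape 2** — `<polyline>` open polyline, stroke `#000000` → cut (S953, F1358). Machine vertices: (201.807,31.682) → (44.981,52.484) → (23.621,61.270) → (139.016,111.217) → (63.083,18.595). Open path.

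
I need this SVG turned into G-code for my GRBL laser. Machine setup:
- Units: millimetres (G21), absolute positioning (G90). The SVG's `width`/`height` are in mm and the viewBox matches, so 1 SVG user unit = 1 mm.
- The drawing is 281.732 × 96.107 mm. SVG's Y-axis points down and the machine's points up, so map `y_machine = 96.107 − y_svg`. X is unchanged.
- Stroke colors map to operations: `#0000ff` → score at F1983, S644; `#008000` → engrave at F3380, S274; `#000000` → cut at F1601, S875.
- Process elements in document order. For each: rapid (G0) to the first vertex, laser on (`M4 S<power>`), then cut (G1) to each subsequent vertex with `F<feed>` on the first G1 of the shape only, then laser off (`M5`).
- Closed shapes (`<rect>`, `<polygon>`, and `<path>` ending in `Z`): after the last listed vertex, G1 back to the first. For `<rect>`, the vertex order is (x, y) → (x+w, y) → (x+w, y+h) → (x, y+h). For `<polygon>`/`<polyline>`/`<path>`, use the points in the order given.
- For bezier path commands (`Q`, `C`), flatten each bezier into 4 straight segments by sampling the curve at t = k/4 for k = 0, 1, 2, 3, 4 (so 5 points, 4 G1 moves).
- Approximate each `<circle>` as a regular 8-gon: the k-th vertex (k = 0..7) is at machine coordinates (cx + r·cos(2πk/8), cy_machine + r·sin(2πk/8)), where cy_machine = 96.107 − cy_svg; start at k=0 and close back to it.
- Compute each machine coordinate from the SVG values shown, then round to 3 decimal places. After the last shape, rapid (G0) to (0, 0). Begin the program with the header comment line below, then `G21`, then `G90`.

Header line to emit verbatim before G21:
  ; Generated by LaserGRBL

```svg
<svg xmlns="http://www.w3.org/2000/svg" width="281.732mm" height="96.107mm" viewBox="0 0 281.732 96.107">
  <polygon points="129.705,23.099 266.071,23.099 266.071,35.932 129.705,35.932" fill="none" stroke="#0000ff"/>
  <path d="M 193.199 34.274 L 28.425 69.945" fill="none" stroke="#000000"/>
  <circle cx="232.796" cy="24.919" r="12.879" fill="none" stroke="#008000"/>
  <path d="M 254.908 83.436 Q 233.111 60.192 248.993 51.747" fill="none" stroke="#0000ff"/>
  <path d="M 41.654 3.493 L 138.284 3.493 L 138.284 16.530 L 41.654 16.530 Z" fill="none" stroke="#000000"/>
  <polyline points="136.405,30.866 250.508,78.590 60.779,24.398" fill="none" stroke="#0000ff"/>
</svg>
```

; Generated by LaserGRBL
G21
G90
G0 X129.705 Y73.008
M4 S644
G1 X266.071 Y73.008 F1983
G1 X266.071 Y60.175
G1 X129.705 Y60.175
G1 X129.705 Y73.008
M5
G0 X193.199 Y61.833
M4 S875
G1 X28.425 Y26.162 F1601
M5
G0 X245.675 Y71.188
M4 S274
G1 X241.903 Y80.295 F3380
G1 X232.796 Y84.067
G1 X223.689 Y80.295
G1 X219.917 Y71.188
G1 X223.689 Y62.081
G1 X232.796 Y58.309
G1 X241.903 Y62.081
G1 X245.675 Y71.188
M5
G0 X254.908 Y12.671
M4 S644
G1 X246.364 Y23.368 F1983
G1 X242.531 Y32.215
G1 X243.407 Y39.213
G1 X248.993 Y44.360
M5
G0 X41.654 Y92.614
M4 S875
G1 X138.284 Y92.614 F1601
G1 X138.284 Y79.577
G1 X41.654 Y79.577
G1 X41.654 Y92.614
M5
G0 X136.405 Y65.241
M4 S644
G1 X250.508 Y17.517 F1983
G1 X60.779 Y71.709
M5
G0 X0.000 Y0.000

viewBox `0 0 281.732 96.107` with mm width/height → 1 unit = 1 mm. Flip: y_m = 96.107 − y_svg.

**Shape 1** — `<polygon>` rectangle, stroke `#0000ff` → score (S644, F1983). Machine vertices: (129.705,73.008) → (266.071,73.008) → (266.071,60.175) → (129.705,60.175) → (129.705,73.008). Closed: final G1 returns to the first vertex.

**Shape 2** — `<path>` line segment, stroke `#000000` → cut (S875, F1601). Machine vertices: (193.199,61.833) → (28.425,26.162). Open path.

**Shape 3** — `<circle>` circle, stroke `#008000` → engrave (S274, F3380). Machine vertices: (245.675,71.188) → (241.903,80.295) → (232.796,84.067) → (223.689,80.295) → (219.917,71.188) → (223.689,62.081) → (232.796,58.309) → (241.903,62.081) → (245.675,71.188). Closed: final G1 returns to the first vertex.

**Shape 4** — `<path>` quadratic bezier, stroke `#0000ff` → score (S644, F1983). Control points (SVG): P0=(254.908,83.436), P1=(233.111,60.192), P2=(248.993,51.747); sampled at t=k/4. Machine vertices: (254.908,12.671) → (246.364,23.368) → (242.531,32.215) → (243.407,39.213) → (248.993,44.360). Open path.

**Shape 5** — `<path>` rectangle, stroke `#000000` → cut (S875, F1601). Machine vertices: (41.654,92.614) → (138.284,92.614) → (138.284,79.577) → (41.654,79.577) → (41.654,92.614). Closed: final G1 returns to the first vertex.

**Shape 6** — `<polyline>` open polyline, stroke `#0000ff` → score (S644, F1983). Machine vertices: (136.405,65.241) → (250.508,17.517) → (60.779,71.709). Open path.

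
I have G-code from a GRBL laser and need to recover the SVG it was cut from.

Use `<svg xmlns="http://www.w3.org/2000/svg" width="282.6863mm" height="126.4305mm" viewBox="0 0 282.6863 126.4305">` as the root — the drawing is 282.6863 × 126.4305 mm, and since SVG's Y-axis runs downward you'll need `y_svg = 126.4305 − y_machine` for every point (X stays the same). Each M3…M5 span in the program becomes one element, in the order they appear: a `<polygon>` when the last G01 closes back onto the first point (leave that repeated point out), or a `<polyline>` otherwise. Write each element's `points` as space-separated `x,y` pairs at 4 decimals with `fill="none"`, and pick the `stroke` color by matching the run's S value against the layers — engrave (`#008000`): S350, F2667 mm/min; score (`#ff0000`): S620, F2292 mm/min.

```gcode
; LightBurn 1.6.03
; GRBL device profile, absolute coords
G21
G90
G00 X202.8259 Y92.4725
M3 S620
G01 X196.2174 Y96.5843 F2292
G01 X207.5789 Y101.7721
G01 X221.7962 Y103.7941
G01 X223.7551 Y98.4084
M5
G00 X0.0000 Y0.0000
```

<svg xmlns="http://www.w3.org/2000/svg" width="282.6863mm" height="126.4305mm" viewBox="0 0 282.6863 126.4305">
  <polyline points="202.8259,33.9580 196.2174,29.8462 207.5789,24.6584 221.7962,22.6364 223.7551,28.0221" fill="none" stroke="#ff0000"/>
</svg>

Machine Y-up, SVG Y-down with viewBox height 126.4305, so y_svg = 126.4305 − y_machine; X carries over. Every run uses S620, so all elements get stroke `#ff0000` (score).

Run 1: The run is open, so emit a `<polyline>` with points (Y-flipped): 202.8259,33.9580 196.2174,29.8462 207.5789,24.6584 221.7962,22.6364 223.7551,28.0221.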